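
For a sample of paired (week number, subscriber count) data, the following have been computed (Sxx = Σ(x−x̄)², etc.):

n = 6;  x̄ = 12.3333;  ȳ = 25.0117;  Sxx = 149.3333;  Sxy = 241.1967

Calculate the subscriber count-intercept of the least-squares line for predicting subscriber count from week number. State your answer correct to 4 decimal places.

5.0915

b = Sxy/Sxx = 241.1967/149.3333 = 1.615157
a = ȳ − b·x̄ = 25.0117 − 1.615157·12.3333 = 5.091486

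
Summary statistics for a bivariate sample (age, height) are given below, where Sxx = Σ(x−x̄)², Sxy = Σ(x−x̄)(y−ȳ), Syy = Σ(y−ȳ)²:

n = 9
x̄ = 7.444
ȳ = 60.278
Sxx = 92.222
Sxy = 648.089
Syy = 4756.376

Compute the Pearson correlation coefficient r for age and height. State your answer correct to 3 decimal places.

0.979

r = Sxy/√(Sxx·Syy) = 648.089/√(438642.507472) = 648.089/662.300919 = 0.978542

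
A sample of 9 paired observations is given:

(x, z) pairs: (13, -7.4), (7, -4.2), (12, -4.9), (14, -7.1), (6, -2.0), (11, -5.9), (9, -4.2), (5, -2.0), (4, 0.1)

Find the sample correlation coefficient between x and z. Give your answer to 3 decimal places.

n = 9, Σx = 81, Σy = -37.6, Σxy = -408.1, Σx² = 837, Σy² = 207.28
Sxx = Σx² − (Σx)²/n = 837 − 729 = 108
Sxy = Σxy − (Σx)(Σy)/n = -408.1 − (-338.4) = -69.7
Syy = Σy² − (Σy)²/n = 207.28 − 157.084444 = 50.195556
r = Sxy/√(Sxx·Syy) = -69.7/√(5421.12) = -69.7/73.628255 = -0.946647

-0.947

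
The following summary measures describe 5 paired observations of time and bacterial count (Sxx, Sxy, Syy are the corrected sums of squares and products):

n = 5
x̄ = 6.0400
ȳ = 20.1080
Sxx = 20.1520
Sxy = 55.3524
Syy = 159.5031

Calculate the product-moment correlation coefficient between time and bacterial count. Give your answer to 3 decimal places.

r = Sxy/√(Sxx·Syy) = 55.3524/√(3214.306471) = 55.3524/56.694854 = 0.976321

0.976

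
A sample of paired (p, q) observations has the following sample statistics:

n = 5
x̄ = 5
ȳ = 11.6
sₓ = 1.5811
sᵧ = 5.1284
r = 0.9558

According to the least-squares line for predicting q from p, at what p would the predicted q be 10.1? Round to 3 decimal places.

b = r · sᵧ/sₓ = 0.9558 · 5.1284/1.5811 = 3.100199
a = ȳ − b·x̄ = 11.6 − 3.100199·5 = -3.900995
Set a + b·x = 10.1: x = (10.1 − (-3.900995)) / 3.100199 = 4.516160

4.516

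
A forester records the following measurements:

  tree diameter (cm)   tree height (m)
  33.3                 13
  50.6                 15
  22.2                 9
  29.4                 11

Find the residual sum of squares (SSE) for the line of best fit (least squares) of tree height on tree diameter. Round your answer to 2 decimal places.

1.81

n = 4, Σx = 135.5, Σy = 48, Σxy = 1715.1, Σx² = 5026.45, Σy² = 596
Sxx = Σx² − (Σx)²/n = 5026.45 − 4590.0625 = 436.3875
Sxy = Σxy − (Σx)(Σy)/n = 1715.1 − 1626 = 89.1
Syy = Σy² − (Σy)²/n = 596 − 576 = 20
b = Sxy/Sxx = 89.1/436.3875 = 0.204176
SSE = Syy − b·Sxy = 20 − 0.204176·89.1 = 1.807889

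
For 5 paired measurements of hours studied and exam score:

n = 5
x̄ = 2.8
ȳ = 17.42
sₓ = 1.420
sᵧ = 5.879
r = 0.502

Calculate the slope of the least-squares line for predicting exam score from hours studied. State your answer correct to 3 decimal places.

2.078

b = r · sᵧ/sₓ = 0.502 · 5.879/1.42 = 2.078351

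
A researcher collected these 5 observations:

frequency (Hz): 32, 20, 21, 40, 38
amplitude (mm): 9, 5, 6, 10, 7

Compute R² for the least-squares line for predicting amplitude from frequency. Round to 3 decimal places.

0.653

n = 5, Σx = 151, Σy = 37, Σxy = 1180, Σx² = 4909, Σy² = 291
Sxx = Σx² − (Σx)²/n = 4909 − 4560.2 = 348.8
Sxy = Σxy − (Σx)(Σy)/n = 1180 − 1117.4 = 62.6
Syy = Σy² − (Σy)²/n = 291 − 273.8 = 17.2
R² = Sxy²/(Sxx·Syy) = (62.6)²/(348.8·17.2) = 0.653196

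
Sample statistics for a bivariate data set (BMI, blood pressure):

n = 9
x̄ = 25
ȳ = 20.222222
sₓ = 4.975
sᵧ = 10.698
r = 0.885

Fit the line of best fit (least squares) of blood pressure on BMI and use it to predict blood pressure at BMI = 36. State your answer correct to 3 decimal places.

41.156

b = r · sᵧ/sₓ = 0.885 · 10.698/4.975 = 1.903061
a = ȳ − b·x̄ = 20.222222 − 1.903061·25 = -27.354311
ŷ(36) = a + b·36 = -27.354311 + 1.903061·36 = 41.155896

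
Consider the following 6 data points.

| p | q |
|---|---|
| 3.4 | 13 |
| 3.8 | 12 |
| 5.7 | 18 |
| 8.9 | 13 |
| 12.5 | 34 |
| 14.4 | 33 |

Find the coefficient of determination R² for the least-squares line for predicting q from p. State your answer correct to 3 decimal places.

0.785

n = 6, Σx = 48.7, Σy = 123, Σxy = 1208.3, Σx² = 501.31, Σy² = 3051
Sxx = Σx² − (Σx)²/n = 501.31 − 395.281667 = 106.028333
Sxy = Σxy − (Σx)(Σy)/n = 1208.3 − 998.35 = 209.95
Syy = Σy² − (Σy)²/n = 3051 − 2521.5 = 529.5
R² = Sxy²/(Sxx·Syy) = (209.95)²/(106.028333·529.5) = 0.785134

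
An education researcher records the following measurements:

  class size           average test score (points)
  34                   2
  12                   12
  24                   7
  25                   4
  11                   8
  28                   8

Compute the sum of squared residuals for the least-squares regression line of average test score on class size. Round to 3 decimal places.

23.833

n = 6, Σx = 134, Σy = 41, Σxy = 792, Σx² = 3406, Σy² = 341
Sxx = Σx² − (Σx)²/n = 3406 − 2992.666667 = 413.333333
Sxy = Σxy − (Σx)(Σy)/n = 792 − 915.666667 = -123.666667
Syy = Σy² − (Σy)²/n = 341 − 280.166667 = 60.833333
b = Sxy/Sxx = -123.666667/413.333333 = -0.299194
SSE = Syy − b·Sxy = 60.833333 − (-0.299194)·(-123.666667) = 23.833065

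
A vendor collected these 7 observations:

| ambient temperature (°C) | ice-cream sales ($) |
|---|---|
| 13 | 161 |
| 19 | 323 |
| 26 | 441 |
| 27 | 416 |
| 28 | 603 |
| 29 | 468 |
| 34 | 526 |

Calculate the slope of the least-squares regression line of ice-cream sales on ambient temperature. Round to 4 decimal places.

n = 7, Σx = 176, Σy = 2938, Σxy = 79268, Σx² = 4716
Sxx = Σx² − (Σx)²/n = 4716 − 4425.142857 = 290.857143
Sxy = Σxy − (Σx)(Σy)/n = 79268 − 73869.714286 = 5398.285714
b = Sxy/Sxx = 5398.285714/290.857143 = 18.559921

18.5599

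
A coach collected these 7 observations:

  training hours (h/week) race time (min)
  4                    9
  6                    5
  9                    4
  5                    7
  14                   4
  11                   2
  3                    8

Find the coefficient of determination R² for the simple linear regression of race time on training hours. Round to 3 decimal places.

n = 7, Σx = 52, Σy = 39, Σxy = 239, Σx² = 484, Σy² = 255
Sxx = Σx² − (Σx)²/n = 484 − 386.285714 = 97.714286
Sxy = Σxy − (Σx)(Σy)/n = 239 − 289.714286 = -50.714286
Syy = Σy² − (Σy)²/n = 255 − 217.285714 = 37.714286
R² = Sxy²/(Sxx·Syy) = (-50.714286)²/(97.714286·37.714286) = 0.697906

0.698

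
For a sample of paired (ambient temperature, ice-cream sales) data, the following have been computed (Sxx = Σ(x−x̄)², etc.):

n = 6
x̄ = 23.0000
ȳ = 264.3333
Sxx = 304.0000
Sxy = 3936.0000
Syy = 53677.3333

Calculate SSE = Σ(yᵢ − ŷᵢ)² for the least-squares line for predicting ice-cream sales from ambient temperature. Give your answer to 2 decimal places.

2716.49

b = Sxy/Sxx = 3936/304 = 12.947368
SSE = Syy − b·Sxy = 53677.3333 − 12.947368·3936 = 2716.491195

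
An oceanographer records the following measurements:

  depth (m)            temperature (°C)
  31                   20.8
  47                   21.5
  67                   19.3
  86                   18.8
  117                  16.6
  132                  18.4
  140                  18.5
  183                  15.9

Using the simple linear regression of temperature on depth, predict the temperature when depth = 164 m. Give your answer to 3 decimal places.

n = 8, Σx = 803, Σy = 149.8, Σxy = 14435.9, Σx² = 99257
Sxx = Σx² − (Σx)²/n = 99257 − 80601.125 = 18655.875
Sxy = Σxy − (Σx)(Σy)/n = 14435.9 − 15036.175 = -600.275
b = Sxy/Sxx = -600.275/18655.875 = -0.032176
a = ȳ − b·x̄ = 18.725 − (-0.032176)·100.375 = 21.954685
ŷ(164) = a + b·164 = 21.954685 + (-0.032176)·164 = 16.677790

16.678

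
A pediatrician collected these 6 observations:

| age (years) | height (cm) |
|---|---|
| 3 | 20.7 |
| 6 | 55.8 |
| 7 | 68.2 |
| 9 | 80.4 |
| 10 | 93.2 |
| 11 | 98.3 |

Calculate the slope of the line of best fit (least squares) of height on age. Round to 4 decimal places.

n = 6, Σx = 46, Σy = 416.6, Σxy = 3611.2, Σx² = 396
Sxx = Σx² − (Σx)²/n = 396 − 352.666667 = 43.333333
Sxy = Σxy − (Σx)(Σy)/n = 3611.2 − 3193.933333 = 417.266667
b = Sxy/Sxx = 417.266667/43.333333 = 9.629231

9.6292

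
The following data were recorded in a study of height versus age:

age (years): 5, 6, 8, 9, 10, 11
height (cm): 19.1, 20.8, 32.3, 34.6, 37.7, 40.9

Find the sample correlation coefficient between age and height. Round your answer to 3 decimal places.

0.989

n = 6, Σx = 49, Σy = 185.4, Σxy = 1617, Σx² = 427, Σy² = 6132
Sxx = Σx² − (Σx)²/n = 427 − 400.166667 = 26.833333
Sxy = Σxy − (Σx)(Σy)/n = 1617 − 1514.1 = 102.9
Syy = Σy² − (Σy)²/n = 6132 − 5728.86 = 403.14
r = Sxy/√(Sxx·Syy) = 102.9/√(10817.59) = 102.9/104.007644 = 0.989350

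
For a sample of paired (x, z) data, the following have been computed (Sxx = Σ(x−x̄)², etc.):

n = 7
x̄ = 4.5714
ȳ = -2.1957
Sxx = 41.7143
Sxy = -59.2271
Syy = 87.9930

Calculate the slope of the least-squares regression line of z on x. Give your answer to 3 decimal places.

-1.420

b = Sxy/Sxx = -59.2271/41.7143 = -1.419827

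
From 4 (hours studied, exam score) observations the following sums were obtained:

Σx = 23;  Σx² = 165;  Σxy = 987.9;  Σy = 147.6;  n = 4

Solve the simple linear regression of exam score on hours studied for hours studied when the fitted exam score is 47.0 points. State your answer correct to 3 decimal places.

8.126

Sxx = Σx² − (Σx)²/n = 165 − 132.25 = 32.75
Sxy = Σxy − (Σx)(Σy)/n = 987.9 − 848.7 = 139.2
b = Sxy/Sxx = 139.2/32.75 = 4.250382
a = ȳ − b·x̄ = 36.9 − 4.250382·5.75 = 12.460305
Set a + b·x = 47.0: x = (47.0 − 12.460305) / 4.250382 = 8.126257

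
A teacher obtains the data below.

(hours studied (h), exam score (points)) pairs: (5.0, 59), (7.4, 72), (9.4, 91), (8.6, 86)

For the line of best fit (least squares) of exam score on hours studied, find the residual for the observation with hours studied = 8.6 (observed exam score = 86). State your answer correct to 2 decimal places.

n = 4, Σx = 30.4, Σy = 308, Σxy = 2422.8, Σx² = 242.08
Sxx = Σx² − (Σx)²/n = 242.08 − 231.04 = 11.04
Sxy = Σxy − (Σx)(Σy)/n = 2422.8 − 2340.8 = 82
b = Sxy/Sxx = 82/11.04 = 7.427536
a = ȳ − b·x̄ = 77 − 7.427536·7.6 = 20.550725
ŷ(8.6) = 20.550725 + 7.427536·8.6 = 84.427536
residual = y − ŷ = 86 − 84.427536 = 1.572464

1.57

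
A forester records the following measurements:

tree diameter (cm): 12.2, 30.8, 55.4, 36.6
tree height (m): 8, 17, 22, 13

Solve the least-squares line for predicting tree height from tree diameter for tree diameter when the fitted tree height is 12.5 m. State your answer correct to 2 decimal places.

25.58

n = 4, Σx = 135, Σy = 60, Σxy = 2315.8, Σx² = 5506.2
Sxx = Σx² − (Σx)²/n = 5506.2 − 4556.25 = 949.95
Sxy = Σxy − (Σx)(Σy)/n = 2315.8 − 2025 = 290.8
b = Sxy/Sxx = 290.8/949.95 = 0.306121
a = ȳ − b·x̄ = 15 − 0.306121·33.75 = 4.668404
Set a + b·x = 12.5: x = (12.5 − 4.668404) / 0.306121 = 25.583305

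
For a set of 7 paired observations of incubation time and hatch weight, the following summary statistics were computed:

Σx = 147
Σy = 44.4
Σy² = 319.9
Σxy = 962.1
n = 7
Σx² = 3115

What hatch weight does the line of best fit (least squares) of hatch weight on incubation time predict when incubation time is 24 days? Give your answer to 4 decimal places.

Sxx = Σx² − (Σx)²/n = 3115 − 3087 = 28
Sxy = Σxy − (Σx)(Σy)/n = 962.1 − 932.4 = 29.7
b = Sxy/Sxx = 29.7/28 = 1.060714
a = ȳ − b·x̄ = 6.342857 − 1.060714·21 = -15.932143
ŷ(24) = a + b·24 = -15.932143 + 1.060714·24 = 9.525

9.5250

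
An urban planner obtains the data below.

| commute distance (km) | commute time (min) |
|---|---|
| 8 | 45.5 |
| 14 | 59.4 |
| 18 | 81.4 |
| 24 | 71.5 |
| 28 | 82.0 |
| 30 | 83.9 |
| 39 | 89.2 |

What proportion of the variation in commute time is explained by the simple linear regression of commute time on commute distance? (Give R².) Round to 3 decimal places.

0.778

n = 7, Σx = 161, Σy = 512.9, Σxy = 12668.6, Σx² = 4365, Σy² = 39056.67
Sxx = Σx² − (Σx)²/n = 4365 − 3703 = 662
Sxy = Σxy − (Σx)(Σy)/n = 12668.6 − 11796.7 = 871.9
Syy = Σy² − (Σy)²/n = 39056.67 − 37580.915714 = 1475.754286
R² = Sxy²/(Sxx·Syy) = (871.9)²/(662·1475.754286) = 0.778146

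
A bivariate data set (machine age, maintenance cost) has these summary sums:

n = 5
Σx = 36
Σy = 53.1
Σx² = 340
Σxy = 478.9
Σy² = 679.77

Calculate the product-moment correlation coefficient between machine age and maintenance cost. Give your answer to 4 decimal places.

0.9982

Sxx = Σx² − (Σx)²/n = 340 − 259.2 = 80.8
Sxy = Σxy − (Σx)(Σy)/n = 478.9 − 382.32 = 96.58
Syy = Σy² − (Σy)²/n = 679.77 − 563.922 = 115.848
r = Sxy/√(Sxx·Syy) = 96.58/√(9360.5184) = 96.58/96.749772 = 0.998245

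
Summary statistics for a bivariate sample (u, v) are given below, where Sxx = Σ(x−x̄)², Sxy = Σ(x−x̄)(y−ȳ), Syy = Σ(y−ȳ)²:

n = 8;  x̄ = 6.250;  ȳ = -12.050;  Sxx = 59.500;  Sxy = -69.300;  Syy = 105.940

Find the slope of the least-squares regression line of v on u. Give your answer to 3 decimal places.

-1.165

b = Sxy/Sxx = -69.3/59.5 = -1.164706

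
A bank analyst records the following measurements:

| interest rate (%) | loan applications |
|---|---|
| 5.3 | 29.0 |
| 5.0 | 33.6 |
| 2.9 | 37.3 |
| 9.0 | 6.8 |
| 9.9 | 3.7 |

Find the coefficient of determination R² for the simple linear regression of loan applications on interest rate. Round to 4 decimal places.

0.9682

n = 5, Σx = 32.1, Σy = 110.4, Σxy = 527.7, Σx² = 240.51, Σy² = 3421.18
Sxx = Σx² − (Σx)²/n = 240.51 − 206.082 = 34.428
Sxy = Σxy − (Σx)(Σy)/n = 527.7 − 708.768 = -181.068
Syy = Σy² − (Σy)²/n = 3421.18 − 2437.632 = 983.548
R² = Sxy²/(Sxx·Syy) = (-181.068)²/(34.428·983.548) = 0.968224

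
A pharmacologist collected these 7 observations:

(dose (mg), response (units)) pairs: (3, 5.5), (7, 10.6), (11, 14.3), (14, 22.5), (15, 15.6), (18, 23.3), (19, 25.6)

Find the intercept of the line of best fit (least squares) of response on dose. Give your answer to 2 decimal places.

n = 7, Σx = 87, Σy = 117.4, Σxy = 1702.8, Σx² = 1285
Sxx = Σx² − (Σx)²/n = 1285 − 1081.285714 = 203.714286
Sxy = Σxy − (Σx)(Σy)/n = 1702.8 − 1459.114286 = 243.685714
b = Sxy/Sxx = 243.685714/203.714286 = 1.196213
a = ȳ − b·x̄ = 16.771429 − 1.196213·12.428571 = 1.904208

1.90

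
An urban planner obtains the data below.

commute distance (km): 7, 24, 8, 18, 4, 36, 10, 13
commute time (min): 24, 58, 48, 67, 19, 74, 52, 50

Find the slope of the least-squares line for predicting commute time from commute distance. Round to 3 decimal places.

1.486

n = 8, Σx = 120, Σy = 392, Σxy = 7060, Σx² = 2594
Sxx = Σx² − (Σx)²/n = 2594 − 1800 = 794
Sxy = Σxy − (Σx)(Σy)/n = 7060 − 5880 = 1180
b = Sxy/Sxx = 1180/794 = 1.486146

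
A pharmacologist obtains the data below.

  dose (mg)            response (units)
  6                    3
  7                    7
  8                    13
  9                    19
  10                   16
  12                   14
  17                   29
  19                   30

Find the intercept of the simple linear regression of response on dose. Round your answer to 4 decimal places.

-4.2147

n = 8, Σx = 88, Σy = 131, Σxy = 1733, Σx² = 1124
Sxx = Σx² − (Σx)²/n = 1124 − 968 = 156
Sxy = Σxy − (Σx)(Σy)/n = 1733 − 1441 = 292
b = Sxy/Sxx = 292/156 = 1.871795
a = ȳ − b·x̄ = 16.375 − 1.871795·11 = -4.214744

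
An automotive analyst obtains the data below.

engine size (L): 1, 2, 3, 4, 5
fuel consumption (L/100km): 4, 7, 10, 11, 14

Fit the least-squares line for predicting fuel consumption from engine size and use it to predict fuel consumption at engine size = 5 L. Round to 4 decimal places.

14.0000

n = 5, Σx = 15, Σy = 46, Σxy = 162, Σx² = 55
Sxx = Σx² − (Σx)²/n = 55 − 45 = 10
Sxy = Σxy − (Σx)(Σy)/n = 162 − 138 = 24
b = Sxy/Sxx = 24/10 = 2.4
a = ȳ − b·x̄ = 9.2 − 2.4·3 = 2
ŷ(5) = a + b·5 = 2 + 2.4·5 = 14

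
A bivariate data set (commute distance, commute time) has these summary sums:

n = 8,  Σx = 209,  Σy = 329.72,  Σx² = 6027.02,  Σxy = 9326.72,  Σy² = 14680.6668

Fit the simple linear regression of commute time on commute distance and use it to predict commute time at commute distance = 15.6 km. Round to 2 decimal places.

Sxx = Σx² − (Σx)²/n = 6027.02 − 5460.125 = 566.895
Sxy = Σxy − (Σx)(Σy)/n = 9326.72 − 8613.935 = 712.785
b = Sxy/Sxx = 712.785/566.895 = 1.257349
a = ȳ − b·x̄ = 41.215 − 1.257349·26.125 = 8.366751
ŷ(15.6) = a + b·15.6 = 8.366751 + 1.257349·15.6 = 27.981399

27.98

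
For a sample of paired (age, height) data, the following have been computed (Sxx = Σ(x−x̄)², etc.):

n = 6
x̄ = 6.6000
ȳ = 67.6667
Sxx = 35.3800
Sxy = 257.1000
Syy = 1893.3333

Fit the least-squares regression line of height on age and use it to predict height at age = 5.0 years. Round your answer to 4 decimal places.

56.0398

b = Sxy/Sxx = 257.1/35.38 = 7.266817
a = ȳ − b·x̄ = 67.6667 − 7.266817·6.6 = 19.705705
ŷ(5.0) = a + b·5.0 = 19.705705 + 7.266817·5 = 56.039792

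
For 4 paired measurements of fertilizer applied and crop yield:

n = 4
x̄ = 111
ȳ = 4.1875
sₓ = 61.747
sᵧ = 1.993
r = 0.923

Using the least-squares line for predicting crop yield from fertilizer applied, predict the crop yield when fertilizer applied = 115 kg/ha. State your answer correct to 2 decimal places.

b = r · sᵧ/sₓ = 0.923 · 1.993/61.747 = 0.029792
a = ȳ − b·x̄ = 4.1875 − 0.029792·111 = 0.880638
ŷ(115) = a + b·115 = 0.880638 + 0.029792·115 = 4.306666

4.31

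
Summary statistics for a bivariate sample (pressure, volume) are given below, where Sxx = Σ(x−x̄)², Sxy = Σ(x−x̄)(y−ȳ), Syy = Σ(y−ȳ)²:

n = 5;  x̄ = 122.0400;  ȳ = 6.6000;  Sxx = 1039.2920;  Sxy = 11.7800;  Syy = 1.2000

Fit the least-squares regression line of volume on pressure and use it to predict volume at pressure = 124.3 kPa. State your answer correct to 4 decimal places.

6.6256

b = Sxy/Sxx = 11.78/1039.292 = 0.011335
a = ȳ − b·x̄ = 6.6 − 0.011335·122.04 = 5.216721
ŷ(124.3) = a + b·124.3 = 5.216721 + 0.011335·124.3 = 6.625616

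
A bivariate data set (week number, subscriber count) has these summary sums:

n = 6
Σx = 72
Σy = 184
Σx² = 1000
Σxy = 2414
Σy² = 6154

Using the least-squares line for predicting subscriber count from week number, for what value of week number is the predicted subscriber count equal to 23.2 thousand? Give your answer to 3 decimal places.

Sxx = Σx² − (Σx)²/n = 1000 − 864 = 136
Sxy = Σxy − (Σx)(Σy)/n = 2414 − 2208 = 206
b = Sxy/Sxx = 206/136 = 1.514706
a = ȳ − b·x̄ = 30.666667 − 1.514706·12 = 12.490196
Set a + b·x = 23.2: x = (23.2 − 12.490196) / 1.514706 = 7.070550

7.071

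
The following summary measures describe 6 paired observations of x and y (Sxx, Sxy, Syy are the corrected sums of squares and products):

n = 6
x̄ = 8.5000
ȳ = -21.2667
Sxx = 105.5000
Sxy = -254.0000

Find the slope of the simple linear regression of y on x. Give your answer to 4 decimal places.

-2.4076

b = Sxy/Sxx = -254/105.5 = -2.407583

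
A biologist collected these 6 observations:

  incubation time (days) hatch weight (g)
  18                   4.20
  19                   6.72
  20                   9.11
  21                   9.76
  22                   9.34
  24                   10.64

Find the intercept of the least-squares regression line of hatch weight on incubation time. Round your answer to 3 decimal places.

n = 6, Σx = 124, Σy = 49.77, Σxy = 1051.28, Σx² = 2586
Sxx = Σx² − (Σx)²/n = 2586 − 2562.666667 = 23.333333
Sxy = Σxy − (Σx)(Σy)/n = 1051.28 − 1028.58 = 22.7
b = Sxy/Sxx = 22.7/23.333333 = 0.972857
a = ȳ − b·x̄ = 8.295 − 0.972857·20.666667 = -11.810714

-11.811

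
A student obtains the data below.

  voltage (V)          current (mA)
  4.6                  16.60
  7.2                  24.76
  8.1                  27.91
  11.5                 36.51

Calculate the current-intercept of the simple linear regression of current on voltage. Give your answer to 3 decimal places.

3.834

n = 4, Σx = 31.4, Σy = 105.78, Σxy = 900.568, Σx² = 270.86
Sxx = Σx² − (Σx)²/n = 270.86 − 246.49 = 24.37
Sxy = Σxy − (Σx)(Σy)/n = 900.568 − 830.373 = 70.195
b = Sxy/Sxx = 70.195/24.37 = 2.880386
a = ȳ − b·x̄ = 26.445 − 2.880386·7.85 = 3.833972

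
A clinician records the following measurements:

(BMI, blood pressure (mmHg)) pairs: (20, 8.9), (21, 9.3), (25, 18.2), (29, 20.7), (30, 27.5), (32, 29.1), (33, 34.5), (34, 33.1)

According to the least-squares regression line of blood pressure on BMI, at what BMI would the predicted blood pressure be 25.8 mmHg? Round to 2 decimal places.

n = 8, Σx = 224, Σy = 181.3, Σxy = 5448.7, Σx² = 6476
Sxx = Σx² − (Σx)²/n = 6476 − 6272 = 204
Sxy = Σxy − (Σx)(Σy)/n = 5448.7 − 5076.4 = 372.3
b = Sxy/Sxx = 372.3/204 = 1.825
a = ȳ − b·x̄ = 22.6625 − 1.825·28 = -28.4375
Set a + b·x = 25.8: x = (25.8 − (-28.4375)) / 1.825 = 29.719178

29.72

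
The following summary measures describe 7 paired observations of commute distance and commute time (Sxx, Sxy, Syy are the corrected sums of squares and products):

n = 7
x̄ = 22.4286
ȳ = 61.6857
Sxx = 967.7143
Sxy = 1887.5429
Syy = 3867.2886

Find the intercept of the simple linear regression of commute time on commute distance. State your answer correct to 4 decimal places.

17.9383

b = Sxy/Sxx = 1887.5429/967.7143 = 1.950517
a = ȳ − b·x̄ = 61.6857 − 1.950517·22.4286 = 17.938341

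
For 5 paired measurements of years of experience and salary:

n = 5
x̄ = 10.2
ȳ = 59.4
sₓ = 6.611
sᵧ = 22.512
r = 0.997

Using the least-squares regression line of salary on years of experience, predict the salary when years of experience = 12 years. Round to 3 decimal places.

65.511

b = r · sᵧ/sₓ = 0.997 · 22.512/6.611 = 3.395018
a = ȳ − b·x̄ = 59.4 − 3.395018·10.2 = 24.770816
ŷ(12) = a + b·12 = 24.770816 + 3.395018·12 = 65.511032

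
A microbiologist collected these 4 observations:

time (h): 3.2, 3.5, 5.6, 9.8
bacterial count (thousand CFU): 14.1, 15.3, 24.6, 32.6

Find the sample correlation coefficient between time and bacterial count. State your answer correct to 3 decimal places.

0.977

n = 4, Σx = 22.1, Σy = 86.6, Σxy = 555.91, Σx² = 149.89, Σy² = 2100.82
Sxx = Σx² − (Σx)²/n = 149.89 − 122.1025 = 27.7875
Sxy = Σxy − (Σx)(Σy)/n = 555.91 − 478.465 = 77.445
Syy = Σy² − (Σy)²/n = 2100.82 − 1874.89 = 225.93
r = Sxy/√(Sxx·Syy) = 77.445/√(6278.029875) = 77.445/79.234020 = 0.977421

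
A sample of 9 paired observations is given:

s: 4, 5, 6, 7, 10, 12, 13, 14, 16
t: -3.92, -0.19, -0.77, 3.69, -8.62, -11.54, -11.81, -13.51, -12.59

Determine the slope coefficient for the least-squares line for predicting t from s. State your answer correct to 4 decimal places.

-1.2758

n = 9, Σx = 87, Σy = -59.26, Σxy = -764.21, Σx² = 991
Sxx = Σx² − (Σx)²/n = 991 − 841 = 150
Sxy = Σxy − (Σx)(Σy)/n = -764.21 − (-572.846667) = -191.363333
b = Sxy/Sxx = -191.363333/150 = -1.275756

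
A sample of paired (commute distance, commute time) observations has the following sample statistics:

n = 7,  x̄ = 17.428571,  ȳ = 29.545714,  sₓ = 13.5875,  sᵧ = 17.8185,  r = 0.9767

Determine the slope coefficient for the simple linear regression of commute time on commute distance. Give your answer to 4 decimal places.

1.2808

b = r · sᵧ/sₓ = 0.9767 · 17.8185/13.5875 = 1.280834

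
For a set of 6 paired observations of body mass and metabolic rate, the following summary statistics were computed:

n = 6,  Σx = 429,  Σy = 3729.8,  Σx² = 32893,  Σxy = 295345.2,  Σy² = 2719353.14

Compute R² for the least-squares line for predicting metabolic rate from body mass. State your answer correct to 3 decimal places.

Sxx = Σx² − (Σx)²/n = 32893 − 30673.5 = 2219.5
Sxy = Σxy − (Σx)(Σy)/n = 295345.2 − 266680.7 = 28664.5
Syy = Σy² − (Σy)²/n = 2719353.14 − 2318568.006667 = 400785.133333
R² = Sxy²/(Sxx·Syy) = (28664.5)²/(2219.5·400785.133333) = 0.923681

0.924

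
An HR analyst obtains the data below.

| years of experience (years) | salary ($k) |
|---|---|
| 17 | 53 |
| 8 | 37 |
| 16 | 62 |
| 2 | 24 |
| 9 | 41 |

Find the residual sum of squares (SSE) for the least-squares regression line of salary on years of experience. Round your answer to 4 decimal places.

n = 5, Σx = 52, Σy = 217, Σxy = 2606, Σx² = 694, Σy² = 10279
Sxx = Σx² − (Σx)²/n = 694 − 540.8 = 153.2
Sxy = Σxy − (Σx)(Σy)/n = 2606 − 2256.8 = 349.2
Syy = Σy² − (Σy)²/n = 10279 − 9417.8 = 861.2
b = Sxy/Sxx = 349.2/153.2 = 2.279373
SSE = Syy − b·Sxy = 861.2 − 2.279373·349.2 = 65.242820

65.2428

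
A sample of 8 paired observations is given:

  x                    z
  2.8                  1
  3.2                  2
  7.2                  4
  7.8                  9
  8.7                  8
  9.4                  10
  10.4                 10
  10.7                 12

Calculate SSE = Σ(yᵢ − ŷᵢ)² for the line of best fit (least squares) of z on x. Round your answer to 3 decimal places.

n = 8, Σx = 60.2, Σy = 56, Σxy = 504.2, Σx² = 517.46, Σy² = 510
Sxx = Σx² − (Σx)²/n = 517.46 − 453.005 = 64.455
Sxy = Σxy − (Σx)(Σy)/n = 504.2 − 421.4 = 82.8
Syy = Σy² − (Σy)²/n = 510 − 392 = 118
b = Sxy/Sxx = 82.8/64.455 = 1.284617
SSE = Syy − b·Sxy = 118 − 1.284617·82.8 = 11.633698

11.634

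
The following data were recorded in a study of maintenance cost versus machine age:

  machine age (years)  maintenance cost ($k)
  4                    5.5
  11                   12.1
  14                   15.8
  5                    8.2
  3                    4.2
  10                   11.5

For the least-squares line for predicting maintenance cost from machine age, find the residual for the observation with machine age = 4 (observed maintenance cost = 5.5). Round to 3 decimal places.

-0.325

n = 6, Σx = 47, Σy = 57.3, Σxy = 544.9, Σx² = 467
Sxx = Σx² − (Σx)²/n = 467 − 368.166667 = 98.833333
Sxy = Σxy − (Σx)(Σy)/n = 544.9 − 448.85 = 96.05
b = Sxy/Sxx = 96.05/98.833333 = 0.971838
a = ȳ − b·x̄ = 9.55 − 0.971838·7.833333 = 1.937268
ŷ(4) = 1.937268 + 0.971838·4 = 5.824621
residual = y − ŷ = 5.5 − 5.824621 = -0.324621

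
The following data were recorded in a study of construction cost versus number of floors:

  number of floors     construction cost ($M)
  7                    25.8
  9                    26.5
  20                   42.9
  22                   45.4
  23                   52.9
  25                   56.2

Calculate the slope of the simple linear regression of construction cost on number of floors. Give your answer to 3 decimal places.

n = 6, Σx = 106, Σy = 249.7, Σxy = 4897.6, Σx² = 2168
Sxx = Σx² − (Σx)²/n = 2168 − 1872.666667 = 295.333333
Sxy = Σxy − (Σx)(Σy)/n = 4897.6 − 4411.366667 = 486.233333
b = Sxy/Sxx = 486.233333/295.333333 = 1.646388

1.646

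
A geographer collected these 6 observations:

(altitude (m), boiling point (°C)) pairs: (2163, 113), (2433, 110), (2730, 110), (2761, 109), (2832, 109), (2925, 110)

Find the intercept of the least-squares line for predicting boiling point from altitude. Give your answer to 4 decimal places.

n = 6, Σx = 15844, Σy = 661, Σxy = 1743736, Σx² = 42249928
Sxx = Σx² − (Σx)²/n = 42249928 − 41838722.666667 = 411205.333333
Sxy = Σxy − (Σx)(Σy)/n = 1743736 − 1745480.666667 = -1744.666667
b = Sxy/Sxx = -1744.666667/411205.333333 = -0.004243
a = ȳ − b·x̄ = 110.166667 − (-0.004243)·2640.666667 = 121.370517

121.3705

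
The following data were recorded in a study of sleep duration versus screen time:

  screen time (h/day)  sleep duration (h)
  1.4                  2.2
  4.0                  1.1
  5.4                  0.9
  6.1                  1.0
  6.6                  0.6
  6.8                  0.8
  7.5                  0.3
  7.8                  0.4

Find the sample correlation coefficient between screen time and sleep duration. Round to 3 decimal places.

n = 8, Σx = 45.6, Σy = 7.3, Σxy = 33.21, Σx² = 291.22, Σy² = 9.11
Sxx = Σx² − (Σx)²/n = 291.22 − 259.92 = 31.3
Sxy = Σxy − (Σx)(Σy)/n = 33.21 − 41.61 = -8.4
Syy = Σy² − (Σy)²/n = 9.11 − 6.66125 = 2.44875
r = Sxy/√(Sxx·Syy) = -8.4/√(76.645875) = -8.4/8.754763 = -0.959478

-0.959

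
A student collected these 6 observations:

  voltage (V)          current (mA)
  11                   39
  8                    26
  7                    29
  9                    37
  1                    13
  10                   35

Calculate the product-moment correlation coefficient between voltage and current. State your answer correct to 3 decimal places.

0.958

n = 6, Σx = 46, Σy = 179, Σxy = 1536, Σx² = 416, Σy² = 5801
Sxx = Σx² − (Σx)²/n = 416 − 352.666667 = 63.333333
Sxy = Σxy − (Σx)(Σy)/n = 1536 − 1372.333333 = 163.666667
Syy = Σy² − (Σy)²/n = 5801 − 5340.166667 = 460.833333
r = Sxy/√(Sxx·Syy) = 163.666667/√(29186.111111) = 163.666667/170.839431 = 0.958015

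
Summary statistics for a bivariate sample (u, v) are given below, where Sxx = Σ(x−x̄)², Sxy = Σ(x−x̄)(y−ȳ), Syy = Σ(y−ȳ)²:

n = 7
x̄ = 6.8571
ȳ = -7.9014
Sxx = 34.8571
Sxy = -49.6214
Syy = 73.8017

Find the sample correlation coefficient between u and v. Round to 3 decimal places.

r = Sxy/√(Sxx·Syy) = -49.6214/√(2572.513237) = -49.6214/50.719949 = -0.978341

-0.978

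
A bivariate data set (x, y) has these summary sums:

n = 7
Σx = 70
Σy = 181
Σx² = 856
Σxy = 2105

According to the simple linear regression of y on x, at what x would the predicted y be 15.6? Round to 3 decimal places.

Sxx = Σx² − (Σx)²/n = 856 − 700 = 156
Sxy = Σxy − (Σx)(Σy)/n = 2105 − 1810 = 295
b = Sxy/Sxx = 295/156 = 1.891026
a = ȳ − b·x̄ = 25.857143 − 1.891026·10 = 6.946886
Set a + b·x = 15.6: x = (15.6 − 6.946886) / 1.891026 = 4.575884

4.576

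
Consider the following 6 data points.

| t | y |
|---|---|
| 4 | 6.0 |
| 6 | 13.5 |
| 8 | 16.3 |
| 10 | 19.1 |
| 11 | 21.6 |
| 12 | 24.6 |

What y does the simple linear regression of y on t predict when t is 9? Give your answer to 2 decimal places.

17.90

n = 6, Σx = 51, Σy = 101.1, Σxy = 959.2, Σx² = 481
Sxx = Σx² − (Σx)²/n = 481 − 433.5 = 47.5
Sxy = Σxy − (Σx)(Σy)/n = 959.2 − 859.35 = 99.85
b = Sxy/Sxx = 99.85/47.5 = 2.102105
a = ȳ − b·x̄ = 16.85 − 2.102105·8.5 = -1.017895
ŷ(9) = a + b·9 = -1.017895 + 2.102105·9 = 17.901053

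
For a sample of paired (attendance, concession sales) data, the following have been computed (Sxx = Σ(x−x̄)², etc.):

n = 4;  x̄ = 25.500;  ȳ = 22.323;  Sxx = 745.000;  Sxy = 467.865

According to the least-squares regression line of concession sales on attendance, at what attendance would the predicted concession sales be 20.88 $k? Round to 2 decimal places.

b = Sxy/Sxx = 467.865/745 = 0.628007
a = ȳ − b·x̄ = 22.323 − 0.628007·25.5 = 6.308829
Set a + b·x = 20.88: x = (20.88 − 6.308829) / 0.628007 = 23.202254

23.20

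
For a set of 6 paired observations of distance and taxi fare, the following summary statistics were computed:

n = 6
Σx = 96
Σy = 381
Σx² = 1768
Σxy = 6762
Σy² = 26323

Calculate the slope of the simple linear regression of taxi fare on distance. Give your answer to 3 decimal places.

2.871

Sxx = Σx² − (Σx)²/n = 1768 − 1536 = 232
Sxy = Σxy − (Σx)(Σy)/n = 6762 − 6096 = 666
b = Sxy/Sxx = 666/232 = 2.870690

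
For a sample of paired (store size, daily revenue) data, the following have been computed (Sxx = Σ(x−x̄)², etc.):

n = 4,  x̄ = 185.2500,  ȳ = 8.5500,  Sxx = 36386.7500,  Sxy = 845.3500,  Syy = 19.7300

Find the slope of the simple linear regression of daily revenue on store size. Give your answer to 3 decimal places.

0.023

b = Sxy/Sxx = 845.35/36386.75 = 0.023232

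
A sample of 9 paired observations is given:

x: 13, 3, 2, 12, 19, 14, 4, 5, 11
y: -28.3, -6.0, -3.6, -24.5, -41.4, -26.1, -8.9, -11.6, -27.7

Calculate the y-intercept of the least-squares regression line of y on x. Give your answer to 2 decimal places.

n = 9, Σx = 83, Σy = -178.1, Σxy = -2237.4, Σx² = 1045
Sxx = Σx² − (Σx)²/n = 1045 − 765.444444 = 279.555556
Sxy = Σxy − (Σx)(Σy)/n = -2237.4 − (-1642.477778) = -594.922222
b = Sxy/Sxx = -594.922222/279.555556 = -2.128100
a = ȳ − b·x̄ = -19.788889 − (-2.128100)·9.222222 = -0.163076

-0.16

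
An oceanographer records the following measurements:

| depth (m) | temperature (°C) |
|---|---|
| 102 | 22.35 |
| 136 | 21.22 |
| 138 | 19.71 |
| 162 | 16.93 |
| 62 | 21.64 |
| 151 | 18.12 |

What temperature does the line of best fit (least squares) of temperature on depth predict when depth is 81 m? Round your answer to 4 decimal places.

22.0000

n = 6, Σx = 751, Σy = 119.97, Σxy = 14706.06, Σx² = 100833
Sxx = Σx² − (Σx)²/n = 100833 − 94000.166667 = 6832.833333
Sxy = Σxy − (Σx)(Σy)/n = 14706.06 − 15016.245 = -310.185
b = Sxy/Sxx = -310.185/6832.833333 = -0.045396
a = ȳ − b·x̄ = 19.995 − (-0.045396)·125.166667 = 25.677097
ŷ(81) = a + b·81 = 25.677097 + (-0.045396)·81 = 22.000001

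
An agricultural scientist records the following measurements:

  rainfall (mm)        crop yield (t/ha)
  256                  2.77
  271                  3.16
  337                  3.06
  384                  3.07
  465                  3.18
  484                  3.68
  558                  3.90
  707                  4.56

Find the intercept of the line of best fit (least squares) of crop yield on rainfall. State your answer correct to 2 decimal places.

n = 8, Σx = 3462, Σy = 27.38, Σxy = 12435.52, Σx² = 1661696
Sxx = Σx² − (Σx)²/n = 1661696 − 1498180.5 = 163515.5
Sxy = Σxy − (Σx)(Σy)/n = 12435.52 − 11848.695 = 586.825
b = Sxy/Sxx = 586.825/163515.5 = 0.003589
a = ȳ − b·x̄ = 3.4225 − 0.003589·432.75 = 1.869445

1.87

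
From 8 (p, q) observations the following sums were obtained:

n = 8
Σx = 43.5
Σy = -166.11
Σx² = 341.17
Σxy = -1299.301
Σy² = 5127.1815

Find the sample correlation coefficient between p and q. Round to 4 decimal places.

-0.9452

Sxx = Σx² − (Σx)²/n = 341.17 − 236.53125 = 104.63875
Sxy = Σxy − (Σx)(Σy)/n = -1299.301 − (-903.223125) = -396.077875
Syy = Σy² − (Σy)²/n = 5127.1815 − 3449.066513 = 1678.114988
r = Sxy/√(Sxx·Syy) = -396.077875/√(175595.854648) = -396.077875/419.041591 = -0.945199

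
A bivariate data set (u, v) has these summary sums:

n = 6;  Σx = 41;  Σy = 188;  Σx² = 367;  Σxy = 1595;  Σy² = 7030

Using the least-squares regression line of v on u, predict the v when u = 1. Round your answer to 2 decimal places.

Sxx = Σx² − (Σx)²/n = 367 − 280.166667 = 86.833333
Sxy = Σxy − (Σx)(Σy)/n = 1595 − 1284.666667 = 310.333333
b = Sxy/Sxx = 310.333333/86.833333 = 3.573896
a = ȳ − b·x̄ = 31.333333 − 3.573896·6.833333 = 6.911708
ŷ(1) = a + b·1 = 6.911708 + 3.573896·1 = 10.485605

10.49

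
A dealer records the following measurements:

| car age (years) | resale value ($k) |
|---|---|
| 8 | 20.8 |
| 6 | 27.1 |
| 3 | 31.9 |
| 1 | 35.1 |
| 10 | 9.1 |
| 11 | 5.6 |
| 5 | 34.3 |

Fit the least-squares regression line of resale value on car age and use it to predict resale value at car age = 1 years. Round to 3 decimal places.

n = 7, Σx = 44, Σy = 163.9, Σxy = 783.9, Σx² = 356
Sxx = Σx² − (Σx)²/n = 356 − 276.571429 = 79.428571
Sxy = Σxy − (Σx)(Σy)/n = 783.9 − 1030.228571 = -246.328571
b = Sxy/Sxx = -246.328571/79.428571 = -3.101259
a = ȳ − b·x̄ = 23.414286 − (-3.101259)·6.285714 = 42.907914
ŷ(1) = a + b·1 = 42.907914 + (-3.101259)·1 = 39.806655

39.807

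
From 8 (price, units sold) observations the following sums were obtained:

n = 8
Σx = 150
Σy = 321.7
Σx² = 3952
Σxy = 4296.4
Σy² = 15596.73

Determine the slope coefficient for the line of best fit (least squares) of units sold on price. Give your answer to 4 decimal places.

-1.5230

Sxx = Σx² − (Σx)²/n = 3952 − 2812.5 = 1139.5
Sxy = Σxy − (Σx)(Σy)/n = 4296.4 − 6031.875 = -1735.475
b = Sxy/Sxx = -1735.475/1139.5 = -1.523014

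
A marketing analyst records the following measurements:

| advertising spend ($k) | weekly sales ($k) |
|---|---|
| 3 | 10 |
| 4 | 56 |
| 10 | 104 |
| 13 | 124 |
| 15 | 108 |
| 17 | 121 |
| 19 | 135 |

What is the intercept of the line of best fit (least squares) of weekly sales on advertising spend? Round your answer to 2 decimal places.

17.39

n = 7, Σx = 81, Σy = 658, Σxy = 9148, Σx² = 1169
Sxx = Σx² − (Σx)²/n = 1169 − 937.285714 = 231.714286
Sxy = Σxy − (Σx)(Σy)/n = 9148 − 7614 = 1534
b = Sxy/Sxx = 1534/231.714286 = 6.620222
a = ȳ − b·x̄ = 94 − 6.620222·11.571429 = 17.394575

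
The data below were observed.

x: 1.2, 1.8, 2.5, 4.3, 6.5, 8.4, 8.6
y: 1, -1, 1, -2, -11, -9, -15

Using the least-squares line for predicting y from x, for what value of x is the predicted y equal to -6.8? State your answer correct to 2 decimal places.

5.62

n = 7, Σx = 33.3, Σy = -36, Σxy = -282.8, Σx² = 216.19
Sxx = Σx² − (Σx)²/n = 216.19 − 158.412857 = 57.777143
Sxy = Σxy − (Σx)(Σy)/n = -282.8 − (-171.257143) = -111.542857
b = Sxy/Sxx = -111.542857/57.777143 = -1.930571
a = ȳ − b·x̄ = -5.142857 − (-1.930571)·4.757143 = 4.041143
Set a + b·x = -6.8: x = (-6.8 − 4.041143) / (-1.930571) = 5.615512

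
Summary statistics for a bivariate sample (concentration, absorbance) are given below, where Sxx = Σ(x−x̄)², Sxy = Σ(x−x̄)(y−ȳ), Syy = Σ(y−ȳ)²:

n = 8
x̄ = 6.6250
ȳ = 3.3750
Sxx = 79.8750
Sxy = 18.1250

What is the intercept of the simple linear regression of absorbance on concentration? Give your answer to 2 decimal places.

1.87

b = Sxy/Sxx = 18.125/79.875 = 0.226917
a = ȳ − b·x̄ = 3.375 − 0.226917·6.625 = 1.871674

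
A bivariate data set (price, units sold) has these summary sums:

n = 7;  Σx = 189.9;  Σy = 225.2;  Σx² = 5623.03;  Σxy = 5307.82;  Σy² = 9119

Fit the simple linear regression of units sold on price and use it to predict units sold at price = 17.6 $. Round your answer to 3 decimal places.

Sxx = Σx² − (Σx)²/n = 5623.03 − 5151.715714 = 471.314286
Sxy = Σxy − (Σx)(Σy)/n = 5307.82 − 6109.354286 = -801.534286
b = Sxy/Sxx = -801.534286/471.314286 = -1.700637
a = ȳ − b·x̄ = 32.171429 − (-1.700637)·27.128571 = 78.307268
ŷ(17.6) = a + b·17.6 = 78.307268 + (-1.700637)·17.6 = 48.376065

48.376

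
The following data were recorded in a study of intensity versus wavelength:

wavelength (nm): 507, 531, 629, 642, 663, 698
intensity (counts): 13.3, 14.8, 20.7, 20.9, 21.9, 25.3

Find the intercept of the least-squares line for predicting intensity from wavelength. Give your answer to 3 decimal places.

-16.983

n = 6, Σx = 3670, Σy = 116.9, Σxy = 73219.1, Σx² = 2273588
Sxx = Σx² − (Σx)²/n = 2273588 − 2244816.666667 = 28771.333333
Sxy = Σxy − (Σx)(Σy)/n = 73219.1 − 71503.833333 = 1715.266667
b = Sxy/Sxx = 1715.266667/28771.333333 = 0.059617
a = ȳ − b·x̄ = 19.483333 − 0.059617·611.666667 = -16.982528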